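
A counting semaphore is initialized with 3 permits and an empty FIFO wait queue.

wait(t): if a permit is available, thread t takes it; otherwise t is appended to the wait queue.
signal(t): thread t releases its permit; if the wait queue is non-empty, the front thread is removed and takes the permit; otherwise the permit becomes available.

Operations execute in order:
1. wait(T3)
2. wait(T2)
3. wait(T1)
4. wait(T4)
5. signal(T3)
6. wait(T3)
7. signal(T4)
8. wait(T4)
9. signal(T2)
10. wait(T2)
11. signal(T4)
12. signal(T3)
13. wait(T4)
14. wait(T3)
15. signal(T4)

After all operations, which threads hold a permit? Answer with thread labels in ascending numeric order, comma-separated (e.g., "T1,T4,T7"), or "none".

Answer: T1,T2,T3

Derivation:
Step 1: wait(T3) -> count=2 queue=[] holders={T3}
Step 2: wait(T2) -> count=1 queue=[] holders={T2,T3}
Step 3: wait(T1) -> count=0 queue=[] holders={T1,T2,T3}
Step 4: wait(T4) -> count=0 queue=[T4] holders={T1,T2,T3}
Step 5: signal(T3) -> count=0 queue=[] holders={T1,T2,T4}
Step 6: wait(T3) -> count=0 queue=[T3] holders={T1,T2,T4}
Step 7: signal(T4) -> count=0 queue=[] holders={T1,T2,T3}
Step 8: wait(T4) -> count=0 queue=[T4] holders={T1,T2,T3}
Step 9: signal(T2) -> count=0 queue=[] holders={T1,T3,T4}
Step 10: wait(T2) -> count=0 queue=[T2] holders={T1,T3,T4}
Step 11: signal(T4) -> count=0 queue=[] holders={T1,T2,T3}
Step 12: signal(T3) -> count=1 queue=[] holders={T1,T2}
Step 13: wait(T4) -> count=0 queue=[] holders={T1,T2,T4}
Step 14: wait(T3) -> count=0 queue=[T3] holders={T1,T2,T4}
Step 15: signal(T4) -> count=0 queue=[] holders={T1,T2,T3}
Final holders: T1,T2,T3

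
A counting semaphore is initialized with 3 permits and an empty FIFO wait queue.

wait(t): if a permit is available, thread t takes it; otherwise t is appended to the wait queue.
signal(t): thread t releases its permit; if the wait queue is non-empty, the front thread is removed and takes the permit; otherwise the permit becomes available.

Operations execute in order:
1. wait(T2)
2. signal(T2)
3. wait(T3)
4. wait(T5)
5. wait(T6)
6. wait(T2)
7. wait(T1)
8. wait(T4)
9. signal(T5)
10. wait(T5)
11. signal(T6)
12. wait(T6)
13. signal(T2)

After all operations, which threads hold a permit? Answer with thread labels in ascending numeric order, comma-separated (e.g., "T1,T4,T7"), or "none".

Step 1: wait(T2) -> count=2 queue=[] holders={T2}
Step 2: signal(T2) -> count=3 queue=[] holders={none}
Step 3: wait(T3) -> count=2 queue=[] holders={T3}
Step 4: wait(T5) -> count=1 queue=[] holders={T3,T5}
Step 5: wait(T6) -> count=0 queue=[] holders={T3,T5,T6}
Step 6: wait(T2) -> count=0 queue=[T2] holders={T3,T5,T6}
Step 7: wait(T1) -> count=0 queue=[T2,T1] holders={T3,T5,T6}
Step 8: wait(T4) -> count=0 queue=[T2,T1,T4] holders={T3,T5,T6}
Step 9: signal(T5) -> count=0 queue=[T1,T4] holders={T2,T3,T6}
Step 10: wait(T5) -> count=0 queue=[T1,T4,T5] holders={T2,T3,T6}
Step 11: signal(T6) -> count=0 queue=[T4,T5] holders={T1,T2,T3}
Step 12: wait(T6) -> count=0 queue=[T4,T5,T6] holders={T1,T2,T3}
Step 13: signal(T2) -> count=0 queue=[T5,T6] holders={T1,T3,T4}
Final holders: T1,T3,T4

Answer: T1,T3,T4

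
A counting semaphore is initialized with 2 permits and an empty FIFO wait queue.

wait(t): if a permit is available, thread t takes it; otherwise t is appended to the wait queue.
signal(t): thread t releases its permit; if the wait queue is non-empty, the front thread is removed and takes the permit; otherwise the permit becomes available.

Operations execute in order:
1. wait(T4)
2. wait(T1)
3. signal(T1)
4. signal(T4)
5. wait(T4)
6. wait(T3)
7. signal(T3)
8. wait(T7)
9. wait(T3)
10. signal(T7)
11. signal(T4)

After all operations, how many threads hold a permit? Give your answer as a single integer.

Step 1: wait(T4) -> count=1 queue=[] holders={T4}
Step 2: wait(T1) -> count=0 queue=[] holders={T1,T4}
Step 3: signal(T1) -> count=1 queue=[] holders={T4}
Step 4: signal(T4) -> count=2 queue=[] holders={none}
Step 5: wait(T4) -> count=1 queue=[] holders={T4}
Step 6: wait(T3) -> count=0 queue=[] holders={T3,T4}
Step 7: signal(T3) -> count=1 queue=[] holders={T4}
Step 8: wait(T7) -> count=0 queue=[] holders={T4,T7}
Step 9: wait(T3) -> count=0 queue=[T3] holders={T4,T7}
Step 10: signal(T7) -> count=0 queue=[] holders={T3,T4}
Step 11: signal(T4) -> count=1 queue=[] holders={T3}
Final holders: {T3} -> 1 thread(s)

Answer: 1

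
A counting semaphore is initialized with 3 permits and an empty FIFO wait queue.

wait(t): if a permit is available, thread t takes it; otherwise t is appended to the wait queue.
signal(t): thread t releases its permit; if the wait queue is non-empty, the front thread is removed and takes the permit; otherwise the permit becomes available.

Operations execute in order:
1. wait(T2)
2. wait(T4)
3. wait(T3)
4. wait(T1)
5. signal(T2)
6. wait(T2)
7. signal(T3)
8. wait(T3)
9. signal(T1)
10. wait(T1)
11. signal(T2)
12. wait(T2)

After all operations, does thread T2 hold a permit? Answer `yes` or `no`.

Answer: no

Derivation:
Step 1: wait(T2) -> count=2 queue=[] holders={T2}
Step 2: wait(T4) -> count=1 queue=[] holders={T2,T4}
Step 3: wait(T3) -> count=0 queue=[] holders={T2,T3,T4}
Step 4: wait(T1) -> count=0 queue=[T1] holders={T2,T3,T4}
Step 5: signal(T2) -> count=0 queue=[] holders={T1,T3,T4}
Step 6: wait(T2) -> count=0 queue=[T2] holders={T1,T3,T4}
Step 7: signal(T3) -> count=0 queue=[] holders={T1,T2,T4}
Step 8: wait(T3) -> count=0 queue=[T3] holders={T1,T2,T4}
Step 9: signal(T1) -> count=0 queue=[] holders={T2,T3,T4}
Step 10: wait(T1) -> count=0 queue=[T1] holders={T2,T3,T4}
Step 11: signal(T2) -> count=0 queue=[] holders={T1,T3,T4}
Step 12: wait(T2) -> count=0 queue=[T2] holders={T1,T3,T4}
Final holders: {T1,T3,T4} -> T2 not in holders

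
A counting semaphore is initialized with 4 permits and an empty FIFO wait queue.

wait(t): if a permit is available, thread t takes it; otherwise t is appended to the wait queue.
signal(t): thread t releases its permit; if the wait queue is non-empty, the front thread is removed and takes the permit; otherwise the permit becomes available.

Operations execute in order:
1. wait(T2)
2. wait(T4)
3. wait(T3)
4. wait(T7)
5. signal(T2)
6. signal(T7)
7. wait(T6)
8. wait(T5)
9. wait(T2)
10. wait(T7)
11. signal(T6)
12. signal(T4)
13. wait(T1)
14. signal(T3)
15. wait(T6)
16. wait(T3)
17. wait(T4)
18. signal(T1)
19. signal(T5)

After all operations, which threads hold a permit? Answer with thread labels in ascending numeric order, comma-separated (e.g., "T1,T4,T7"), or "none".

Step 1: wait(T2) -> count=3 queue=[] holders={T2}
Step 2: wait(T4) -> count=2 queue=[] holders={T2,T4}
Step 3: wait(T3) -> count=1 queue=[] holders={T2,T3,T4}
Step 4: wait(T7) -> count=0 queue=[] holders={T2,T3,T4,T7}
Step 5: signal(T2) -> count=1 queue=[] holders={T3,T4,T7}
Step 6: signal(T7) -> count=2 queue=[] holders={T3,T4}
Step 7: wait(T6) -> count=1 queue=[] holders={T3,T4,T6}
Step 8: wait(T5) -> count=0 queue=[] holders={T3,T4,T5,T6}
Step 9: wait(T2) -> count=0 queue=[T2] holders={T3,T4,T5,T6}
Step 10: wait(T7) -> count=0 queue=[T2,T7] holders={T3,T4,T5,T6}
Step 11: signal(T6) -> count=0 queue=[T7] holders={T2,T3,T4,T5}
Step 12: signal(T4) -> count=0 queue=[] holders={T2,T3,T5,T7}
Step 13: wait(T1) -> count=0 queue=[T1] holders={T2,T3,T5,T7}
Step 14: signal(T3) -> count=0 queue=[] holders={T1,T2,T5,T7}
Step 15: wait(T6) -> count=0 queue=[T6] holders={T1,T2,T5,T7}
Step 16: wait(T3) -> count=0 queue=[T6,T3] holders={T1,T2,T5,T7}
Step 17: wait(T4) -> count=0 queue=[T6,T3,T4] holders={T1,T2,T5,T7}
Step 18: signal(T1) -> count=0 queue=[T3,T4] holders={T2,T5,T6,T7}
Step 19: signal(T5) -> count=0 queue=[T4] holders={T2,T3,T6,T7}
Final holders: T2,T3,T6,T7

Answer: T2,T3,T6,T7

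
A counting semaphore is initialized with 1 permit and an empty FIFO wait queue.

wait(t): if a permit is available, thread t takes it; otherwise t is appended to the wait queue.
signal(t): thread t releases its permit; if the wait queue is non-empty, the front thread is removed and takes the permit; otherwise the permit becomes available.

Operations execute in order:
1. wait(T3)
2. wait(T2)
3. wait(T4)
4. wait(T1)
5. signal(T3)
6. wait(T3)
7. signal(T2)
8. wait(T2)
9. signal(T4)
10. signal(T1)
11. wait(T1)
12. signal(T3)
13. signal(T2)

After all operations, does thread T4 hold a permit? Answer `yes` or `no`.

Step 1: wait(T3) -> count=0 queue=[] holders={T3}
Step 2: wait(T2) -> count=0 queue=[T2] holders={T3}
Step 3: wait(T4) -> count=0 queue=[T2,T4] holders={T3}
Step 4: wait(T1) -> count=0 queue=[T2,T4,T1] holders={T3}
Step 5: signal(T3) -> count=0 queue=[T4,T1] holders={T2}
Step 6: wait(T3) -> count=0 queue=[T4,T1,T3] holders={T2}
Step 7: signal(T2) -> count=0 queue=[T1,T3] holders={T4}
Step 8: wait(T2) -> count=0 queue=[T1,T3,T2] holders={T4}
Step 9: signal(T4) -> count=0 queue=[T3,T2] holders={T1}
Step 10: signal(T1) -> count=0 queue=[T2] holders={T3}
Step 11: wait(T1) -> count=0 queue=[T2,T1] holders={T3}
Step 12: signal(T3) -> count=0 queue=[T1] holders={T2}
Step 13: signal(T2) -> count=0 queue=[] holders={T1}
Final holders: {T1} -> T4 not in holders

Answer: no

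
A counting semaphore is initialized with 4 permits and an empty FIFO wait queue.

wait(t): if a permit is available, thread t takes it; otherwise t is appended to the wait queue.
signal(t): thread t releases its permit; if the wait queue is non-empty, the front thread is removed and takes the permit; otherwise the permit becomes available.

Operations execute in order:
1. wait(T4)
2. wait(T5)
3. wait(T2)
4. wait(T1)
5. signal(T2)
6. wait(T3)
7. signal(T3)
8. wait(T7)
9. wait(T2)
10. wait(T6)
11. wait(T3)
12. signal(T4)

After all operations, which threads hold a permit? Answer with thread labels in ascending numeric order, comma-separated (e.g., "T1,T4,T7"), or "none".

Answer: T1,T2,T5,T7

Derivation:
Step 1: wait(T4) -> count=3 queue=[] holders={T4}
Step 2: wait(T5) -> count=2 queue=[] holders={T4,T5}
Step 3: wait(T2) -> count=1 queue=[] holders={T2,T4,T5}
Step 4: wait(T1) -> count=0 queue=[] holders={T1,T2,T4,T5}
Step 5: signal(T2) -> count=1 queue=[] holders={T1,T4,T5}
Step 6: wait(T3) -> count=0 queue=[] holders={T1,T3,T4,T5}
Step 7: signal(T3) -> count=1 queue=[] holders={T1,T4,T5}
Step 8: wait(T7) -> count=0 queue=[] holders={T1,T4,T5,T7}
Step 9: wait(T2) -> count=0 queue=[T2] holders={T1,T4,T5,T7}
Step 10: wait(T6) -> count=0 queue=[T2,T6] holders={T1,T4,T5,T7}
Step 11: wait(T3) -> count=0 queue=[T2,T6,T3] holders={T1,T4,T5,T7}
Step 12: signal(T4) -> count=0 queue=[T6,T3] holders={T1,T2,T5,T7}
Final holders: T1,T2,T5,T7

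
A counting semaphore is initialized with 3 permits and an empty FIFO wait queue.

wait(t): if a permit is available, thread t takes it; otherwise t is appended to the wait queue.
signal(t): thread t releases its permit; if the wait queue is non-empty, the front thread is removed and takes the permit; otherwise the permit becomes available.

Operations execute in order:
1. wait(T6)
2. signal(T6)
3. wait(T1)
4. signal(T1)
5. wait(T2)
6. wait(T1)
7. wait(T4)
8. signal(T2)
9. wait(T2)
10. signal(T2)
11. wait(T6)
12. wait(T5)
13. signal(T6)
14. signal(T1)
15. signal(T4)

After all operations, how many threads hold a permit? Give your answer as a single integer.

Step 1: wait(T6) -> count=2 queue=[] holders={T6}
Step 2: signal(T6) -> count=3 queue=[] holders={none}
Step 3: wait(T1) -> count=2 queue=[] holders={T1}
Step 4: signal(T1) -> count=3 queue=[] holders={none}
Step 5: wait(T2) -> count=2 queue=[] holders={T2}
Step 6: wait(T1) -> count=1 queue=[] holders={T1,T2}
Step 7: wait(T4) -> count=0 queue=[] holders={T1,T2,T4}
Step 8: signal(T2) -> count=1 queue=[] holders={T1,T4}
Step 9: wait(T2) -> count=0 queue=[] holders={T1,T2,T4}
Step 10: signal(T2) -> count=1 queue=[] holders={T1,T4}
Step 11: wait(T6) -> count=0 queue=[] holders={T1,T4,T6}
Step 12: wait(T5) -> count=0 queue=[T5] holders={T1,T4,T6}
Step 13: signal(T6) -> count=0 queue=[] holders={T1,T4,T5}
Step 14: signal(T1) -> count=1 queue=[] holders={T4,T5}
Step 15: signal(T4) -> count=2 queue=[] holders={T5}
Final holders: {T5} -> 1 thread(s)

Answer: 1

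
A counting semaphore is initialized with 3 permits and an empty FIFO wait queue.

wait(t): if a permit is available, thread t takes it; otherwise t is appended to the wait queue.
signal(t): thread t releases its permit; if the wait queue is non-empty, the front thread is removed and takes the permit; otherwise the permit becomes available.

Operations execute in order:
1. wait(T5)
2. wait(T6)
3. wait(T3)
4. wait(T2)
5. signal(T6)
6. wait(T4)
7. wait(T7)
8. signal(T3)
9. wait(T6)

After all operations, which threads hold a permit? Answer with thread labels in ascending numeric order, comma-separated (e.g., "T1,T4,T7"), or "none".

Answer: T2,T4,T5

Derivation:
Step 1: wait(T5) -> count=2 queue=[] holders={T5}
Step 2: wait(T6) -> count=1 queue=[] holders={T5,T6}
Step 3: wait(T3) -> count=0 queue=[] holders={T3,T5,T6}
Step 4: wait(T2) -> count=0 queue=[T2] holders={T3,T5,T6}
Step 5: signal(T6) -> count=0 queue=[] holders={T2,T3,T5}
Step 6: wait(T4) -> count=0 queue=[T4] holders={T2,T3,T5}
Step 7: wait(T7) -> count=0 queue=[T4,T7] holders={T2,T3,T5}
Step 8: signal(T3) -> count=0 queue=[T7] holders={T2,T4,T5}
Step 9: wait(T6) -> count=0 queue=[T7,T6] holders={T2,T4,T5}
Final holders: T2,T4,T5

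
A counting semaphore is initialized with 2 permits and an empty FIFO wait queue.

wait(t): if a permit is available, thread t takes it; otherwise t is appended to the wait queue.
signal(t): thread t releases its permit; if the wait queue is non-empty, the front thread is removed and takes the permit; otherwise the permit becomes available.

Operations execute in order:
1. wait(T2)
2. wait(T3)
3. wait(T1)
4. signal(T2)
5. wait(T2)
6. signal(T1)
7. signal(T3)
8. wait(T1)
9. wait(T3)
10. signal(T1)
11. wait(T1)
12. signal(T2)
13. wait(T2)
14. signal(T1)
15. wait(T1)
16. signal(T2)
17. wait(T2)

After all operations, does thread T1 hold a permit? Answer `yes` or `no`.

Answer: yes

Derivation:
Step 1: wait(T2) -> count=1 queue=[] holders={T2}
Step 2: wait(T3) -> count=0 queue=[] holders={T2,T3}
Step 3: wait(T1) -> count=0 queue=[T1] holders={T2,T3}
Step 4: signal(T2) -> count=0 queue=[] holders={T1,T3}
Step 5: wait(T2) -> count=0 queue=[T2] holders={T1,T3}
Step 6: signal(T1) -> count=0 queue=[] holders={T2,T3}
Step 7: signal(T3) -> count=1 queue=[] holders={T2}
Step 8: wait(T1) -> count=0 queue=[] holders={T1,T2}
Step 9: wait(T3) -> count=0 queue=[T3] holders={T1,T2}
Step 10: signal(T1) -> count=0 queue=[] holders={T2,T3}
Step 11: wait(T1) -> count=0 queue=[T1] holders={T2,T3}
Step 12: signal(T2) -> count=0 queue=[] holders={T1,T3}
Step 13: wait(T2) -> count=0 queue=[T2] holders={T1,T3}
Step 14: signal(T1) -> count=0 queue=[] holders={T2,T3}
Step 15: wait(T1) -> count=0 queue=[T1] holders={T2,T3}
Step 16: signal(T2) -> count=0 queue=[] holders={T1,T3}
Step 17: wait(T2) -> count=0 queue=[T2] holders={T1,T3}
Final holders: {T1,T3} -> T1 in holders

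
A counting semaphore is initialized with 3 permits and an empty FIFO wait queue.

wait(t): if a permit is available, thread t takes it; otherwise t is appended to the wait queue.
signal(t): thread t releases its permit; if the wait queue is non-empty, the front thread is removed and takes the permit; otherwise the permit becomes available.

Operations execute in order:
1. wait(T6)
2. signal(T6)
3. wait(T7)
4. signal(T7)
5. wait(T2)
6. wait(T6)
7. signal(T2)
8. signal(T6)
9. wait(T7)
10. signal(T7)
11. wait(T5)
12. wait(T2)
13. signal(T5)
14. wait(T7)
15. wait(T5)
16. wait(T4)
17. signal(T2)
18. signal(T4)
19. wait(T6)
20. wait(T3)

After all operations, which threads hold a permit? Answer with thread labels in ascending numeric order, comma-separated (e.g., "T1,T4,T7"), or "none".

Step 1: wait(T6) -> count=2 queue=[] holders={T6}
Step 2: signal(T6) -> count=3 queue=[] holders={none}
Step 3: wait(T7) -> count=2 queue=[] holders={T7}
Step 4: signal(T7) -> count=3 queue=[] holders={none}
Step 5: wait(T2) -> count=2 queue=[] holders={T2}
Step 6: wait(T6) -> count=1 queue=[] holders={T2,T6}
Step 7: signal(T2) -> count=2 queue=[] holders={T6}
Step 8: signal(T6) -> count=3 queue=[] holders={none}
Step 9: wait(T7) -> count=2 queue=[] holders={T7}
Step 10: signal(T7) -> count=3 queue=[] holders={none}
Step 11: wait(T5) -> count=2 queue=[] holders={T5}
Step 12: wait(T2) -> count=1 queue=[] holders={T2,T5}
Step 13: signal(T5) -> count=2 queue=[] holders={T2}
Step 14: wait(T7) -> count=1 queue=[] holders={T2,T7}
Step 15: wait(T5) -> count=0 queue=[] holders={T2,T5,T7}
Step 16: wait(T4) -> count=0 queue=[T4] holders={T2,T5,T7}
Step 17: signal(T2) -> count=0 queue=[] holders={T4,T5,T7}
Step 18: signal(T4) -> count=1 queue=[] holders={T5,T7}
Step 19: wait(T6) -> count=0 queue=[] holders={T5,T6,T7}
Step 20: wait(T3) -> count=0 queue=[T3] holders={T5,T6,T7}
Final holders: T5,T6,T7

Answer: T5,T6,T7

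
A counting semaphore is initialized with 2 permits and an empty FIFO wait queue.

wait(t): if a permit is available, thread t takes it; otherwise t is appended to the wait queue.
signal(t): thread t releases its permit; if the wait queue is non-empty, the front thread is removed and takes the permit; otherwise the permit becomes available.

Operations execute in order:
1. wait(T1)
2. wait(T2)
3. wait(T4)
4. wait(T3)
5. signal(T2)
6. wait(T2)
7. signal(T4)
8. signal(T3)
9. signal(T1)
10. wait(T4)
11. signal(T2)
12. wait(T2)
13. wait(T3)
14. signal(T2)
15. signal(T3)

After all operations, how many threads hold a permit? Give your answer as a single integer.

Step 1: wait(T1) -> count=1 queue=[] holders={T1}
Step 2: wait(T2) -> count=0 queue=[] holders={T1,T2}
Step 3: wait(T4) -> count=0 queue=[T4] holders={T1,T2}
Step 4: wait(T3) -> count=0 queue=[T4,T3] holders={T1,T2}
Step 5: signal(T2) -> count=0 queue=[T3] holders={T1,T4}
Step 6: wait(T2) -> count=0 queue=[T3,T2] holders={T1,T4}
Step 7: signal(T4) -> count=0 queue=[T2] holders={T1,T3}
Step 8: signal(T3) -> count=0 queue=[] holders={T1,T2}
Step 9: signal(T1) -> count=1 queue=[] holders={T2}
Step 10: wait(T4) -> count=0 queue=[] holders={T2,T4}
Step 11: signal(T2) -> count=1 queue=[] holders={T4}
Step 12: wait(T2) -> count=0 queue=[] holders={T2,T4}
Step 13: wait(T3) -> count=0 queue=[T3] holders={T2,T4}
Step 14: signal(T2) -> count=0 queue=[] holders={T3,T4}
Step 15: signal(T3) -> count=1 queue=[] holders={T4}
Final holders: {T4} -> 1 thread(s)

Answer: 1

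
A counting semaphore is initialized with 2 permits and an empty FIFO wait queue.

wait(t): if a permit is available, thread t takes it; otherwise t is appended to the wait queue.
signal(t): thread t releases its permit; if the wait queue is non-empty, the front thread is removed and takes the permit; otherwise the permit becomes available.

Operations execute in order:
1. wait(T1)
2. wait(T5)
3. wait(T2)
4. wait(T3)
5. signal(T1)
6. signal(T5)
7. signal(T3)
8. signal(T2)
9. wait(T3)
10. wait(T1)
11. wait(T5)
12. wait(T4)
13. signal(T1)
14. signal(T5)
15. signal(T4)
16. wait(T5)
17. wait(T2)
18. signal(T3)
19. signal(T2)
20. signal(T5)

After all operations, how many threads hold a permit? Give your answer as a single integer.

Answer: 0

Derivation:
Step 1: wait(T1) -> count=1 queue=[] holders={T1}
Step 2: wait(T5) -> count=0 queue=[] holders={T1,T5}
Step 3: wait(T2) -> count=0 queue=[T2] holders={T1,T5}
Step 4: wait(T3) -> count=0 queue=[T2,T3] holders={T1,T5}
Step 5: signal(T1) -> count=0 queue=[T3] holders={T2,T5}
Step 6: signal(T5) -> count=0 queue=[] holders={T2,T3}
Step 7: signal(T3) -> count=1 queue=[] holders={T2}
Step 8: signal(T2) -> count=2 queue=[] holders={none}
Step 9: wait(T3) -> count=1 queue=[] holders={T3}
Step 10: wait(T1) -> count=0 queue=[] holders={T1,T3}
Step 11: wait(T5) -> count=0 queue=[T5] holders={T1,T3}
Step 12: wait(T4) -> count=0 queue=[T5,T4] holders={T1,T3}
Step 13: signal(T1) -> count=0 queue=[T4] holders={T3,T5}
Step 14: signal(T5) -> count=0 queue=[] holders={T3,T4}
Step 15: signal(T4) -> count=1 queue=[] holders={T3}
Step 16: wait(T5) -> count=0 queue=[] holders={T3,T5}
Step 17: wait(T2) -> count=0 queue=[T2] holders={T3,T5}
Step 18: signal(T3) -> count=0 queue=[] holders={T2,T5}
Step 19: signal(T2) -> count=1 queue=[] holders={T5}
Step 20: signal(T5) -> count=2 queue=[] holders={none}
Final holders: {none} -> 0 thread(s)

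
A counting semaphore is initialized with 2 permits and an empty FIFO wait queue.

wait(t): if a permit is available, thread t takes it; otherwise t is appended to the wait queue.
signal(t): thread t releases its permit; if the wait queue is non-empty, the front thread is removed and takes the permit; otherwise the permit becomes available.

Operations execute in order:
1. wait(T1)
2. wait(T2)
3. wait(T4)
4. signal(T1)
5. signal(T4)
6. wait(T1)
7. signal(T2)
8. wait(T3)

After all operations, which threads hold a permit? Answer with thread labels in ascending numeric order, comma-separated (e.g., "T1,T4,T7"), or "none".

Answer: T1,T3

Derivation:
Step 1: wait(T1) -> count=1 queue=[] holders={T1}
Step 2: wait(T2) -> count=0 queue=[] holders={T1,T2}
Step 3: wait(T4) -> count=0 queue=[T4] holders={T1,T2}
Step 4: signal(T1) -> count=0 queue=[] holders={T2,T4}
Step 5: signal(T4) -> count=1 queue=[] holders={T2}
Step 6: wait(T1) -> count=0 queue=[] holders={T1,T2}
Step 7: signal(T2) -> count=1 queue=[] holders={T1}
Step 8: wait(T3) -> count=0 queue=[] holders={T1,T3}
Final holders: T1,T3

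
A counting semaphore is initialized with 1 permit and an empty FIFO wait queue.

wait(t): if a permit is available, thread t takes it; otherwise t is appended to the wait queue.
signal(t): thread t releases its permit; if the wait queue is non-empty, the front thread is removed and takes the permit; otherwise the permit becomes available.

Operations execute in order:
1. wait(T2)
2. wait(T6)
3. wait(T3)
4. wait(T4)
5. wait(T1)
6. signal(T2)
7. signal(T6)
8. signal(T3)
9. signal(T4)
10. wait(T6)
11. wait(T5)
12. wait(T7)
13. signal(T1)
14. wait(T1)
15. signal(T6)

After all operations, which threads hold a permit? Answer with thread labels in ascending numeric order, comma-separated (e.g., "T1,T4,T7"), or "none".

Step 1: wait(T2) -> count=0 queue=[] holders={T2}
Step 2: wait(T6) -> count=0 queue=[T6] holders={T2}
Step 3: wait(T3) -> count=0 queue=[T6,T3] holders={T2}
Step 4: wait(T4) -> count=0 queue=[T6,T3,T4] holders={T2}
Step 5: wait(T1) -> count=0 queue=[T6,T3,T4,T1] holders={T2}
Step 6: signal(T2) -> count=0 queue=[T3,T4,T1] holders={T6}
Step 7: signal(T6) -> count=0 queue=[T4,T1] holders={T3}
Step 8: signal(T3) -> count=0 queue=[T1] holders={T4}
Step 9: signal(T4) -> count=0 queue=[] holders={T1}
Step 10: wait(T6) -> count=0 queue=[T6] holders={T1}
Step 11: wait(T5) -> count=0 queue=[T6,T5] holders={T1}
Step 12: wait(T7) -> count=0 queue=[T6,T5,T7] holders={T1}
Step 13: signal(T1) -> count=0 queue=[T5,T7] holders={T6}
Step 14: wait(T1) -> count=0 queue=[T5,T7,T1] holders={T6}
Step 15: signal(T6) -> count=0 queue=[T7,T1] holders={T5}
Final holders: T5

Answer: T5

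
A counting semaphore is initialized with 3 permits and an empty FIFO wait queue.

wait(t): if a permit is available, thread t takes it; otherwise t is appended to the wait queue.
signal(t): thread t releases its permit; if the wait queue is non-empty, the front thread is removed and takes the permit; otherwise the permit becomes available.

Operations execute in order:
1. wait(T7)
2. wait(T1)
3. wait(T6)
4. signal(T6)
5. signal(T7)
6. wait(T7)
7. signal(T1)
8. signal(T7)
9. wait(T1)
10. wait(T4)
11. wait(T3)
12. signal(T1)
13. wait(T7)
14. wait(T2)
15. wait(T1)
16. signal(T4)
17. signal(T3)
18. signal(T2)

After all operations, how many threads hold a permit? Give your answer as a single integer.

Answer: 2

Derivation:
Step 1: wait(T7) -> count=2 queue=[] holders={T7}
Step 2: wait(T1) -> count=1 queue=[] holders={T1,T7}
Step 3: wait(T6) -> count=0 queue=[] holders={T1,T6,T7}
Step 4: signal(T6) -> count=1 queue=[] holders={T1,T7}
Step 5: signal(T7) -> count=2 queue=[] holders={T1}
Step 6: wait(T7) -> count=1 queue=[] holders={T1,T7}
Step 7: signal(T1) -> count=2 queue=[] holders={T7}
Step 8: signal(T7) -> count=3 queue=[] holders={none}
Step 9: wait(T1) -> count=2 queue=[] holders={T1}
Step 10: wait(T4) -> count=1 queue=[] holders={T1,T4}
Step 11: wait(T3) -> count=0 queue=[] holders={T1,T3,T4}
Step 12: signal(T1) -> count=1 queue=[] holders={T3,T4}
Step 13: wait(T7) -> count=0 queue=[] holders={T3,T4,T7}
Step 14: wait(T2) -> count=0 queue=[T2] holders={T3,T4,T7}
Step 15: wait(T1) -> count=0 queue=[T2,T1] holders={T3,T4,T7}
Step 16: signal(T4) -> count=0 queue=[T1] holders={T2,T3,T7}
Step 17: signal(T3) -> count=0 queue=[] holders={T1,T2,T7}
Step 18: signal(T2) -> count=1 queue=[] holders={T1,T7}
Final holders: {T1,T7} -> 2 thread(s)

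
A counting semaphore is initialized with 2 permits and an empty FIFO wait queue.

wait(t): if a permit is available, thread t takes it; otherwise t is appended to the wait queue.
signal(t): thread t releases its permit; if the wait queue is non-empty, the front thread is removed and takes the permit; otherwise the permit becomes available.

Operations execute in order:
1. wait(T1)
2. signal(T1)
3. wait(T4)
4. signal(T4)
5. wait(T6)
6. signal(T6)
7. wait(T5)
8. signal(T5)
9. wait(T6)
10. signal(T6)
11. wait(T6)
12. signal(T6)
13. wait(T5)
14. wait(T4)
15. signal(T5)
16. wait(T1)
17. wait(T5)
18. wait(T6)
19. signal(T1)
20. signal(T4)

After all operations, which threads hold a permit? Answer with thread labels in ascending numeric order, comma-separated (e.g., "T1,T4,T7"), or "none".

Step 1: wait(T1) -> count=1 queue=[] holders={T1}
Step 2: signal(T1) -> count=2 queue=[] holders={none}
Step 3: wait(T4) -> count=1 queue=[] holders={T4}
Step 4: signal(T4) -> count=2 queue=[] holders={none}
Step 5: wait(T6) -> count=1 queue=[] holders={T6}
Step 6: signal(T6) -> count=2 queue=[] holders={none}
Step 7: wait(T5) -> count=1 queue=[] holders={T5}
Step 8: signal(T5) -> count=2 queue=[] holders={none}
Step 9: wait(T6) -> count=1 queue=[] holders={T6}
Step 10: signal(T6) -> count=2 queue=[] holders={none}
Step 11: wait(T6) -> count=1 queue=[] holders={T6}
Step 12: signal(T6) -> count=2 queue=[] holders={none}
Step 13: wait(T5) -> count=1 queue=[] holders={T5}
Step 14: wait(T4) -> count=0 queue=[] holders={T4,T5}
Step 15: signal(T5) -> count=1 queue=[] holders={T4}
Step 16: wait(T1) -> count=0 queue=[] holders={T1,T4}
Step 17: wait(T5) -> count=0 queue=[T5] holders={T1,T4}
Step 18: wait(T6) -> count=0 queue=[T5,T6] holders={T1,T4}
Step 19: signal(T1) -> count=0 queue=[T6] holders={T4,T5}
Step 20: signal(T4) -> count=0 queue=[] holders={T5,T6}
Final holders: T5,T6

Answer: T5,T6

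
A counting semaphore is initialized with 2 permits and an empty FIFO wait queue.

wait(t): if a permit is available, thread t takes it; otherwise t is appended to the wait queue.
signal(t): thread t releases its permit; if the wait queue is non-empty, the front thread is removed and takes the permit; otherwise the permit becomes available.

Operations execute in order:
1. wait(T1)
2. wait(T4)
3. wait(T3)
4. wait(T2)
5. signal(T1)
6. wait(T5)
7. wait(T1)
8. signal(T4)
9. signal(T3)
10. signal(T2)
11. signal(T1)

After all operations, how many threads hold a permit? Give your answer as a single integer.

Step 1: wait(T1) -> count=1 queue=[] holders={T1}
Step 2: wait(T4) -> count=0 queue=[] holders={T1,T4}
Step 3: wait(T3) -> count=0 queue=[T3] holders={T1,T4}
Step 4: wait(T2) -> count=0 queue=[T3,T2] holders={T1,T4}
Step 5: signal(T1) -> count=0 queue=[T2] holders={T3,T4}
Step 6: wait(T5) -> count=0 queue=[T2,T5] holders={T3,T4}
Step 7: wait(T1) -> count=0 queue=[T2,T5,T1] holders={T3,T4}
Step 8: signal(T4) -> count=0 queue=[T5,T1] holders={T2,T3}
Step 9: signal(T3) -> count=0 queue=[T1] holders={T2,T5}
Step 10: signal(T2) -> count=0 queue=[] holders={T1,T5}
Step 11: signal(T1) -> count=1 queue=[] holders={T5}
Final holders: {T5} -> 1 thread(s)

Answer: 1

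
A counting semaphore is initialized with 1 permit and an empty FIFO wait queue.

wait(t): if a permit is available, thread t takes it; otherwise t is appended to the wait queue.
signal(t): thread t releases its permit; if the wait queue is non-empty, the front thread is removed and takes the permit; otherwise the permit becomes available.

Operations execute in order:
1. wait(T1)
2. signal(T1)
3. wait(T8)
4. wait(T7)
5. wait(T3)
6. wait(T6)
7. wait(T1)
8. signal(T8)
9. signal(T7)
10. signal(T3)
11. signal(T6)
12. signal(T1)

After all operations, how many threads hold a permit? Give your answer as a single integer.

Step 1: wait(T1) -> count=0 queue=[] holders={T1}
Step 2: signal(T1) -> count=1 queue=[] holders={none}
Step 3: wait(T8) -> count=0 queue=[] holders={T8}
Step 4: wait(T7) -> count=0 queue=[T7] holders={T8}
Step 5: wait(T3) -> count=0 queue=[T7,T3] holders={T8}
Step 6: wait(T6) -> count=0 queue=[T7,T3,T6] holders={T8}
Step 7: wait(T1) -> count=0 queue=[T7,T3,T6,T1] holders={T8}
Step 8: signal(T8) -> count=0 queue=[T3,T6,T1] holders={T7}
Step 9: signal(T7) -> count=0 queue=[T6,T1] holders={T3}
Step 10: signal(T3) -> count=0 queue=[T1] holders={T6}
Step 11: signal(T6) -> count=0 queue=[] holders={T1}
Step 12: signal(T1) -> count=1 queue=[] holders={none}
Final holders: {none} -> 0 thread(s)

Answer: 0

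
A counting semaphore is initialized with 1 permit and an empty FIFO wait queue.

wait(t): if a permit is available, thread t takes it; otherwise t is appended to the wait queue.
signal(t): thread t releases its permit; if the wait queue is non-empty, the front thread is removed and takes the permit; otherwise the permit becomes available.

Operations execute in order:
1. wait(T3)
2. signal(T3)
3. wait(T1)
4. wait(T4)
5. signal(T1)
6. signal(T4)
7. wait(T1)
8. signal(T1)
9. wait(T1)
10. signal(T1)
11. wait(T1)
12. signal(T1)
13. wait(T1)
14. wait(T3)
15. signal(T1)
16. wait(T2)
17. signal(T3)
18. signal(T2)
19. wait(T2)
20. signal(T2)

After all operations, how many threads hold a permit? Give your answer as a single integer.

Answer: 0

Derivation:
Step 1: wait(T3) -> count=0 queue=[] holders={T3}
Step 2: signal(T3) -> count=1 queue=[] holders={none}
Step 3: wait(T1) -> count=0 queue=[] holders={T1}
Step 4: wait(T4) -> count=0 queue=[T4] holders={T1}
Step 5: signal(T1) -> count=0 queue=[] holders={T4}
Step 6: signal(T4) -> count=1 queue=[] holders={none}
Step 7: wait(T1) -> count=0 queue=[] holders={T1}
Step 8: signal(T1) -> count=1 queue=[] holders={none}
Step 9: wait(T1) -> count=0 queue=[] holders={T1}
Step 10: signal(T1) -> count=1 queue=[] holders={none}
Step 11: wait(T1) -> count=0 queue=[] holders={T1}
Step 12: signal(T1) -> count=1 queue=[] holders={none}
Step 13: wait(T1) -> count=0 queue=[] holders={T1}
Step 14: wait(T3) -> count=0 queue=[T3] holders={T1}
Step 15: signal(T1) -> count=0 queue=[] holders={T3}
Step 16: wait(T2) -> count=0 queue=[T2] holders={T3}
Step 17: signal(T3) -> count=0 queue=[] holders={T2}
Step 18: signal(T2) -> count=1 queue=[] holders={none}
Step 19: wait(T2) -> count=0 queue=[] holders={T2}
Step 20: signal(T2) -> count=1 queue=[] holders={none}
Final holders: {none} -> 0 thread(s)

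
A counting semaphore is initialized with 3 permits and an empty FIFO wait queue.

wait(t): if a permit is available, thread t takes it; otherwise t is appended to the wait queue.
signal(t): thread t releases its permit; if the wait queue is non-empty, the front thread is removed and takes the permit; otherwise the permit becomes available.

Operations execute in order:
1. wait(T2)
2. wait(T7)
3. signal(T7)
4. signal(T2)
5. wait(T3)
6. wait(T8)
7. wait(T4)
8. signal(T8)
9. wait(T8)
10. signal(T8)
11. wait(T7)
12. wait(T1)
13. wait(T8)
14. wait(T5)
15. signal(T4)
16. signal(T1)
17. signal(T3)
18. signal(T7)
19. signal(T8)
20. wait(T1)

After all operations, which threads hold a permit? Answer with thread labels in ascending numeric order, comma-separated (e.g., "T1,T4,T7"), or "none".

Step 1: wait(T2) -> count=2 queue=[] holders={T2}
Step 2: wait(T7) -> count=1 queue=[] holders={T2,T7}
Step 3: signal(T7) -> count=2 queue=[] holders={T2}
Step 4: signal(T2) -> count=3 queue=[] holders={none}
Step 5: wait(T3) -> count=2 queue=[] holders={T3}
Step 6: wait(T8) -> count=1 queue=[] holders={T3,T8}
Step 7: wait(T4) -> count=0 queue=[] holders={T3,T4,T8}
Step 8: signal(T8) -> count=1 queue=[] holders={T3,T4}
Step 9: wait(T8) -> count=0 queue=[] holders={T3,T4,T8}
Step 10: signal(T8) -> count=1 queue=[] holders={T3,T4}
Step 11: wait(T7) -> count=0 queue=[] holders={T3,T4,T7}
Step 12: wait(T1) -> count=0 queue=[T1] holders={T3,T4,T7}
Step 13: wait(T8) -> count=0 queue=[T1,T8] holders={T3,T4,T7}
Step 14: wait(T5) -> count=0 queue=[T1,T8,T5] holders={T3,T4,T7}
Step 15: signal(T4) -> count=0 queue=[T8,T5] holders={T1,T3,T7}
Step 16: signal(T1) -> count=0 queue=[T5] holders={T3,T7,T8}
Step 17: signal(T3) -> count=0 queue=[] holders={T5,T7,T8}
Step 18: signal(T7) -> count=1 queue=[] holders={T5,T8}
Step 19: signal(T8) -> count=2 queue=[] holders={T5}
Step 20: wait(T1) -> count=1 queue=[] holders={T1,T5}
Final holders: T1,T5

Answer: T1,T5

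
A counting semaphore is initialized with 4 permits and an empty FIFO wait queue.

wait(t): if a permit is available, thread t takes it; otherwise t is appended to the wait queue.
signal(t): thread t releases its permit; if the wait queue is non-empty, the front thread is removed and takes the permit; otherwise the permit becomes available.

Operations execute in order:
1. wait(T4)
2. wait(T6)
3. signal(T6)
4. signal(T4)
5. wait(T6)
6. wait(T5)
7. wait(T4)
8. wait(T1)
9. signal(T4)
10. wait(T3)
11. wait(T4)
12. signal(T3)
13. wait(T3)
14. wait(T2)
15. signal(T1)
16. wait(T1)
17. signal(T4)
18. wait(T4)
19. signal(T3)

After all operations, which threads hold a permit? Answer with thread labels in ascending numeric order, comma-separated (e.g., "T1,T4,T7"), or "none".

Answer: T1,T2,T5,T6

Derivation:
Step 1: wait(T4) -> count=3 queue=[] holders={T4}
Step 2: wait(T6) -> count=2 queue=[] holders={T4,T6}
Step 3: signal(T6) -> count=3 queue=[] holders={T4}
Step 4: signal(T4) -> count=4 queue=[] holders={none}
Step 5: wait(T6) -> count=3 queue=[] holders={T6}
Step 6: wait(T5) -> count=2 queue=[] holders={T5,T6}
Step 7: wait(T4) -> count=1 queue=[] holders={T4,T5,T6}
Step 8: wait(T1) -> count=0 queue=[] holders={T1,T4,T5,T6}
Step 9: signal(T4) -> count=1 queue=[] holders={T1,T5,T6}
Step 10: wait(T3) -> count=0 queue=[] holders={T1,T3,T5,T6}
Step 11: wait(T4) -> count=0 queue=[T4] holders={T1,T3,T5,T6}
Step 12: signal(T3) -> count=0 queue=[] holders={T1,T4,T5,T6}
Step 13: wait(T3) -> count=0 queue=[T3] holders={T1,T4,T5,T6}
Step 14: wait(T2) -> count=0 queue=[T3,T2] holders={T1,T4,T5,T6}
Step 15: signal(T1) -> count=0 queue=[T2] holders={T3,T4,T5,T6}
Step 16: wait(T1) -> count=0 queue=[T2,T1] holders={T3,T4,T5,T6}
Step 17: signal(T4) -> count=0 queue=[T1] holders={T2,T3,T5,T6}
Step 18: wait(T4) -> count=0 queue=[T1,T4] holders={T2,T3,T5,T6}
Step 19: signal(T3) -> count=0 queue=[T4] holders={T1,T2,T5,T6}
Final holders: T1,T2,T5,T6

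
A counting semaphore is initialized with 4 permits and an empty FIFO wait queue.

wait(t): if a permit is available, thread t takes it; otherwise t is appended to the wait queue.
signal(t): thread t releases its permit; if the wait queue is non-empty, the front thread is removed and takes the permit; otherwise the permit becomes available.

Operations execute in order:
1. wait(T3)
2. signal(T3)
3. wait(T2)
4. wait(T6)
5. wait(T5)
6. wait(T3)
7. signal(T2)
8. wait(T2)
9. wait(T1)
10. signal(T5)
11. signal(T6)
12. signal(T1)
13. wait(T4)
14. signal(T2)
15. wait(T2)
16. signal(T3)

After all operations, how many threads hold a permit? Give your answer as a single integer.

Step 1: wait(T3) -> count=3 queue=[] holders={T3}
Step 2: signal(T3) -> count=4 queue=[] holders={none}
Step 3: wait(T2) -> count=3 queue=[] holders={T2}
Step 4: wait(T6) -> count=2 queue=[] holders={T2,T6}
Step 5: wait(T5) -> count=1 queue=[] holders={T2,T5,T6}
Step 6: wait(T3) -> count=0 queue=[] holders={T2,T3,T5,T6}
Step 7: signal(T2) -> count=1 queue=[] holders={T3,T5,T6}
Step 8: wait(T2) -> count=0 queue=[] holders={T2,T3,T5,T6}
Step 9: wait(T1) -> count=0 queue=[T1] holders={T2,T3,T5,T6}
Step 10: signal(T5) -> count=0 queue=[] holders={T1,T2,T3,T6}
Step 11: signal(T6) -> count=1 queue=[] holders={T1,T2,T3}
Step 12: signal(T1) -> count=2 queue=[] holders={T2,T3}
Step 13: wait(T4) -> count=1 queue=[] holders={T2,T3,T4}
Step 14: signal(T2) -> count=2 queue=[] holders={T3,T4}
Step 15: wait(T2) -> count=1 queue=[] holders={T2,T3,T4}
Step 16: signal(T3) -> count=2 queue=[] holders={T2,T4}
Final holders: {T2,T4} -> 2 thread(s)

Answer: 2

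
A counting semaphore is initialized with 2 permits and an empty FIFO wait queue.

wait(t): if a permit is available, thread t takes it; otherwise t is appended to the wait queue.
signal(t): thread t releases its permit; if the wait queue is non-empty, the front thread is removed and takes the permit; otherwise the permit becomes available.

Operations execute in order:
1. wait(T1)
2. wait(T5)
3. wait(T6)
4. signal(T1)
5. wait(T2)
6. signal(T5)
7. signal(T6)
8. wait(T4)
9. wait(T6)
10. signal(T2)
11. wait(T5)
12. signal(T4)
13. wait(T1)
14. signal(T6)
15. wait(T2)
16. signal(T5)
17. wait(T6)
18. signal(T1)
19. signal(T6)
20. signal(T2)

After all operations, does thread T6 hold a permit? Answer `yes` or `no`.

Answer: no

Derivation:
Step 1: wait(T1) -> count=1 queue=[] holders={T1}
Step 2: wait(T5) -> count=0 queue=[] holders={T1,T5}
Step 3: wait(T6) -> count=0 queue=[T6] holders={T1,T5}
Step 4: signal(T1) -> count=0 queue=[] holders={T5,T6}
Step 5: wait(T2) -> count=0 queue=[T2] holders={T5,T6}
Step 6: signal(T5) -> count=0 queue=[] holders={T2,T6}
Step 7: signal(T6) -> count=1 queue=[] holders={T2}
Step 8: wait(T4) -> count=0 queue=[] holders={T2,T4}
Step 9: wait(T6) -> count=0 queue=[T6] holders={T2,T4}
Step 10: signal(T2) -> count=0 queue=[] holders={T4,T6}
Step 11: wait(T5) -> count=0 queue=[T5] holders={T4,T6}
Step 12: signal(T4) -> count=0 queue=[] holders={T5,T6}
Step 13: wait(T1) -> count=0 queue=[T1] holders={T5,T6}
Step 14: signal(T6) -> count=0 queue=[] holders={T1,T5}
Step 15: wait(T2) -> count=0 queue=[T2] holders={T1,T5}
Step 16: signal(T5) -> count=0 queue=[] holders={T1,T2}
Step 17: wait(T6) -> count=0 queue=[T6] holders={T1,T2}
Step 18: signal(T1) -> count=0 queue=[] holders={T2,T6}
Step 19: signal(T6) -> count=1 queue=[] holders={T2}
Step 20: signal(T2) -> count=2 queue=[] holders={none}
Final holders: {none} -> T6 not in holders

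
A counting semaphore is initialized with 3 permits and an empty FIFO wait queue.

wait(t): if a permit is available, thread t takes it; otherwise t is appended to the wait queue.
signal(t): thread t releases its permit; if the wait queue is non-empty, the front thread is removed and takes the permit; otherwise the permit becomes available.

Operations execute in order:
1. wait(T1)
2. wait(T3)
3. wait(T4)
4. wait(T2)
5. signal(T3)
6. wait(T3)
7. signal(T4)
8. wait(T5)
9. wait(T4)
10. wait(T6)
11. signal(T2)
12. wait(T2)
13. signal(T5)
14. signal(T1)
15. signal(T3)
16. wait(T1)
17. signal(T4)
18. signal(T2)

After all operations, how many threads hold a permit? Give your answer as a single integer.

Answer: 2

Derivation:
Step 1: wait(T1) -> count=2 queue=[] holders={T1}
Step 2: wait(T3) -> count=1 queue=[] holders={T1,T3}
Step 3: wait(T4) -> count=0 queue=[] holders={T1,T3,T4}
Step 4: wait(T2) -> count=0 queue=[T2] holders={T1,T3,T4}
Step 5: signal(T3) -> count=0 queue=[] holders={T1,T2,T4}
Step 6: wait(T3) -> count=0 queue=[T3] holders={T1,T2,T4}
Step 7: signal(T4) -> count=0 queue=[] holders={T1,T2,T3}
Step 8: wait(T5) -> count=0 queue=[T5] holders={T1,T2,T3}
Step 9: wait(T4) -> count=0 queue=[T5,T4] holders={T1,T2,T3}
Step 10: wait(T6) -> count=0 queue=[T5,T4,T6] holders={T1,T2,T3}
Step 11: signal(T2) -> count=0 queue=[T4,T6] holders={T1,T3,T5}
Step 12: wait(T2) -> count=0 queue=[T4,T6,T2] holders={T1,T3,T5}
Step 13: signal(T5) -> count=0 queue=[T6,T2] holders={T1,T3,T4}
Step 14: signal(T1) -> count=0 queue=[T2] holders={T3,T4,T6}
Step 15: signal(T3) -> count=0 queue=[] holders={T2,T4,T6}
Step 16: wait(T1) -> count=0 queue=[T1] holders={T2,T4,T6}
Step 17: signal(T4) -> count=0 queue=[] holders={T1,T2,T6}
Step 18: signal(T2) -> count=1 queue=[] holders={T1,T6}
Final holders: {T1,T6} -> 2 thread(s)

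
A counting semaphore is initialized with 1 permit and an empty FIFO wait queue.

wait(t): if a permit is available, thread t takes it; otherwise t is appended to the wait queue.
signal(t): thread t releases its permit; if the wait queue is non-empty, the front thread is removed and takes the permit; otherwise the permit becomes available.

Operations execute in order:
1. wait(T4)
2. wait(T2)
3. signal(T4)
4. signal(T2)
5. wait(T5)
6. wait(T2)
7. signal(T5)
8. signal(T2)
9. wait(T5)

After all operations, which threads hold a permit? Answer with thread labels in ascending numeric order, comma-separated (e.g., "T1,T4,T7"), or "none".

Step 1: wait(T4) -> count=0 queue=[] holders={T4}
Step 2: wait(T2) -> count=0 queue=[T2] holders={T4}
Step 3: signal(T4) -> count=0 queue=[] holders={T2}
Step 4: signal(T2) -> count=1 queue=[] holders={none}
Step 5: wait(T5) -> count=0 queue=[] holders={T5}
Step 6: wait(T2) -> count=0 queue=[T2] holders={T5}
Step 7: signal(T5) -> count=0 queue=[] holders={T2}
Step 8: signal(T2) -> count=1 queue=[] holders={none}
Step 9: wait(T5) -> count=0 queue=[] holders={T5}
Final holders: T5

Answer: T5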